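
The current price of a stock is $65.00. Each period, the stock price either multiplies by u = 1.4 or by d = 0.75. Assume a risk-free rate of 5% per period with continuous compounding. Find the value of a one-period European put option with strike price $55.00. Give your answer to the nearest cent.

Risk-neutral probability p = (e^0.05 − 0.75)/(1.4 − 0.75) = 0.3013/0.6500 = 0.4635
Terminal stock prices: S_u = 91, S_d = 48.75
Terminal payoffs (K − S): max(-36, 0) = 0, max(6.25, 0) = 6.25
Node 0 (S = 65): V_0 = e^(−0.05)·[0.4635·0.0000 + 0.5365·6.2500] = 3.1896

$3.19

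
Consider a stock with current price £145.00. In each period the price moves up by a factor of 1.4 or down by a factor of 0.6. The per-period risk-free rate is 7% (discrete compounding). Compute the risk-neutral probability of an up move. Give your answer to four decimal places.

p = 0.5875

Risk-neutral probability p = (1 + 0.07 − 0.6)/(1.4 − 0.6) = 0.4700/0.8000 = 0.5875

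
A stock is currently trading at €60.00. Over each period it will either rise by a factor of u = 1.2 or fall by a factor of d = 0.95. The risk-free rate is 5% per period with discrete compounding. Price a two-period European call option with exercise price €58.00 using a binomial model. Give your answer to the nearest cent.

€8.65

Risk-neutral probability p = (1 + 0.05 − 0.95)/(1.2 − 0.95) = 0.1000/0.2500 = 0.4000
Terminal stock prices: S_uu = 86.4, S_ud = 68.4, S_dd = 54.15
Terminal payoffs (S − K): max(28.4, 0) = 28.4, max(10.4, 0) = 10.4, max(-3.85, 0) = 0
Node u (S = 72): V_u = 1/1.05·[0.4000·28.4000 + 0.6000·10.4000] = 16.7619
Node d (S = 57): V_d = 1/1.05·[0.4000·10.4000 + 0.6000·0.0000] = 3.9619
Node 0 (S = 60): V_0 = 1/1.05·[0.4000·16.7619 + 0.6000·3.9619] = 8.6494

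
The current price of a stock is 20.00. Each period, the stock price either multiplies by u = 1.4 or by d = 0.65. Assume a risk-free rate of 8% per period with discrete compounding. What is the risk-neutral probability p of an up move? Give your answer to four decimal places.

p = 0.5733

Risk-neutral probability p = (1 + 0.08 − 0.65)/(1.4 − 0.65) = 0.4300/0.7500 = 0.5733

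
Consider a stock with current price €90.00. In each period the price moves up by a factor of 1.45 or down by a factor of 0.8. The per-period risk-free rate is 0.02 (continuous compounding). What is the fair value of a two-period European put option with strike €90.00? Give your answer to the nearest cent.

Risk-neutral probability p = (e^0.02 − 0.8)/(1.45 − 0.8) = 0.2202/0.6500 = 0.3388
Terminal stock prices: S_uu = 189.2, S_ud = 104.4, S_dd = 57.6
Terminal payoffs (K − S): max(-99.22, 0) = 0, max(-14.4, 0) = 0, max(32.4, 0) = 32.4
Node u (S = 130.5): V_u = e^(−0.02)·[0.3388·0.0000 + 0.6612·0.0000] = 0.0000
Node d (S = 72): V_d = e^(−0.02)·[0.3388·0.0000 + 0.6612·32.4000] = 20.9996
Node 0 (S = 90): V_0 = e^(−0.02)·[0.3388·0.0000 + 0.6612·20.9996] = 13.6106

€13.61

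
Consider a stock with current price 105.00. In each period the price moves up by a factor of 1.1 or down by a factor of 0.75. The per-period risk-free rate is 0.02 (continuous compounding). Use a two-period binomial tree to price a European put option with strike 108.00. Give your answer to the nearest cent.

Risk-neutral probability p = (e^0.02 − 0.75)/(1.1 − 0.75) = 0.2702/0.3500 = 0.7720
Terminal stock prices: S_uu = 127.1, S_ud = 86.63, S_dd = 59.06
Terminal payoffs (K − S): max(-19.05, 0) = 0, max(21.37, 0) = 21.37, max(48.94, 0) = 48.94
Node u (S = 115.5): V_u = e^(−0.02)·[0.7720·0.0000 + 0.2280·21.3750] = 4.7769
Node d (S = 78.75): V_d = e^(−0.02)·[0.7720·21.3750 + 0.2280·48.9375] = 27.1115
Node 0 (S = 105): V_0 = e^(−0.02)·[0.7720·4.7769 + 0.2280·27.1115] = 9.6737

9.67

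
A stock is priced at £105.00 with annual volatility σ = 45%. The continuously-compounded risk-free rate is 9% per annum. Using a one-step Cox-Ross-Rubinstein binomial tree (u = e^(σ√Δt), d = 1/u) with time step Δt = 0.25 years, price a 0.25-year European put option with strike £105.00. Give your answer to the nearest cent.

£10.46

CRR parameters: u = e^(σ√Δt) = e^(0.45·√0.25) = 1.2523, d = 1/u = 0.7985
Per-period rate: rΔt = 0.09·0.25 = 0.0225, so R = e^0.0225 = 1.0228
Risk-neutral probability p = (e^0.0225 − 0.7985)/(1.2523 − 0.7985) = 0.2242/0.4538 = 0.4941
Terminal stock prices: S_u = 131.5, S_d = 83.84
Terminal payoffs (K − S): max(-26.49, 0) = 0, max(21.16, 0) = 21.16
Node 0 (S = 105): V_0 = e^(−0.0225)·[0.4941·0.0000 + 0.5059·21.1558] = 10.4640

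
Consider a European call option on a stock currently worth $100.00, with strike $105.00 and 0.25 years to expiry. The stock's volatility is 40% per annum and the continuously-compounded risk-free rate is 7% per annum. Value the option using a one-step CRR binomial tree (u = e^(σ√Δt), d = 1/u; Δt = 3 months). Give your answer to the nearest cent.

CRR parameters: u = e^(σ√Δt) = e^(0.4·√0.25) = 1.2214, d = 1/u = 0.8187
Per-period rate: rΔt = 0.07·0.25 = 0.0175, so R = e^0.0175 = 1.0177
Risk-neutral probability p = (e^0.0175 − 0.8187)/(1.2214 − 0.8187) = 0.1989/0.4027 = 0.4940
Terminal stock prices: S_u = 122.1, S_d = 81.87
Terminal payoffs (S − K): max(17.14, 0) = 17.14, max(-23.13, 0) = 0
Node 0 (S = 100): V_0 = e^(−0.0175)·[0.4940·17.1403 + 0.5060·0.0000] = 8.3205

$8.32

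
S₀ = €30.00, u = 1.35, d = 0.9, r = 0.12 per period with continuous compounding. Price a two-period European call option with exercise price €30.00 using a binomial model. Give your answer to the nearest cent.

€7.50

Risk-neutral probability p = (e^0.12 − 0.9)/(1.35 − 0.9) = 0.2275/0.4500 = 0.5055
Terminal stock prices: S_uu = 54.68, S_ud = 36.45, S_dd = 24.3
Terminal payoffs (S − K): max(24.68, 0) = 24.68, max(6.45, 0) = 6.45, max(-5.7, 0) = 0
Node u (S = 40.5): V_u = e^(−0.12)·[0.5055·24.6750 + 0.4945·6.4500] = 13.8924
Node d (S = 27): V_d = e^(−0.12)·[0.5055·6.4500 + 0.4945·0.0000] = 2.8921
Node 0 (S = 30): V_0 = e^(−0.12)·[0.5055·13.8924 + 0.4945·2.8921] = 7.4974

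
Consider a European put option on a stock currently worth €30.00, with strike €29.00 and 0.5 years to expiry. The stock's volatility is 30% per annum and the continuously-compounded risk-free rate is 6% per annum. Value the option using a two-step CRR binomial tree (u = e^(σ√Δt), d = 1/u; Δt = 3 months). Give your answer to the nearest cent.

€1.56

CRR parameters: u = e^(σ√Δt) = e^(0.3·√0.25) = 1.1618, d = 1/u = 0.8607
Per-period rate: rΔt = 0.06·0.25 = 0.015, so R = e^0.015 = 1.0151
Risk-neutral probability p = (e^0.015 − 0.8607)/(1.1618 − 0.8607) = 0.1544/0.3011 = 0.5128
Terminal stock prices: S_uu = 40.5, S_ud = 30, S_dd = 22.22
Terminal payoffs (K − S): max(-11.5, 0) = 0, max(-1, 0) = 0, max(6.775, 0) = 6.775
Node u (S = 34.86): V_u = e^(−0.015)·[0.5128·0.0000 + 0.4872·0.0000] = 0.0000
Node d (S = 25.82): V_d = e^(−0.015)·[0.5128·0.0000 + 0.4872·6.7755] = 3.2521
Node 0 (S = 30): V_0 = e^(−0.015)·[0.5128·0.0000 + 0.4872·3.2521] = 1.5610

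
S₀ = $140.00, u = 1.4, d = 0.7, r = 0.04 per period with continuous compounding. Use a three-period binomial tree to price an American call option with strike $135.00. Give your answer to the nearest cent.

$43.98

Risk-neutral probability p = (e^0.04 − 0.7)/(1.4 − 0.7) = 0.3408/0.7000 = 0.4869
Terminal stock prices: S_uuu = 384.2, S_uud = 192.1, S_udd = 96.04, S_ddd = 48.02
Terminal payoffs (S − K): max(249.2, 0) = 249.2, max(57.08, 0) = 57.08, max(-38.96, 0) = 0, max(-86.98, 0) = 0
Node uu (S = 274.4): continuation = e^(−0.04)·[0.4869·249.1600 + 0.5131·57.0800] = 144.6934; exercise value = 139.4000 ≤ continuation, so V_uu = 144.6934
Node ud (S = 137.2): continuation = e^(−0.04)·[0.4869·57.0800 + 0.5131·0.0000] = 26.7010; exercise value = 2.2000 ≤ continuation, so V_ud = 26.7010
Node dd (S = 68.6): continuation = e^(−0.04)·[0.4869·0.0000 + 0.5131·0.0000] = 0.0000; exercise value = 0.0000 ≤ continuation, so V_dd = 0.0000
Node u (S = 196): continuation = e^(−0.04)·[0.4869·144.6934 + 0.5131·26.7010] = 80.8488; exercise value = 61.0000 ≤ continuation, so V_u = 80.8488
Node d (S = 98): continuation = e^(−0.04)·[0.4869·26.7010 + 0.5131·0.0000] = 12.4902; exercise value = 0.0000 ≤ continuation, so V_d = 12.4902
Node 0 (S = 140): continuation = e^(−0.04)·[0.4869·80.8488 + 0.5131·12.4902] = 43.9774; exercise value = 5.0000 ≤ continuation, so V_0 = 43.9774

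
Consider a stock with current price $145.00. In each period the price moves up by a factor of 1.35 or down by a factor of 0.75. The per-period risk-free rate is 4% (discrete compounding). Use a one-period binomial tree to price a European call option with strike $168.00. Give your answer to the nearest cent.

$12.90

Risk-neutral probability p = (1 + 0.04 − 0.75)/(1.35 − 0.75) = 0.2900/0.6000 = 0.4833
Terminal stock prices: S_u = 195.8, S_d = 108.8
Terminal payoffs (S − K): max(27.75, 0) = 27.75, max(-59.25, 0) = 0
Node 0 (S = 145): V_0 = 1/1.04·[0.4833·27.7500 + 0.5167·0.0000] = 12.8966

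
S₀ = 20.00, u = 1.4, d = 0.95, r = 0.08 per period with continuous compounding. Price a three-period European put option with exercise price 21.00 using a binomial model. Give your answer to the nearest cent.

1.06

Risk-neutral probability p = (e^0.08 − 0.95)/(1.4 − 0.95) = 0.1333/0.4500 = 0.2962
Terminal stock prices: S_uuu = 54.88, S_uud = 37.24, S_udd = 25.27, S_ddd = 17.15
Terminal payoffs (K − S): max(-33.88, 0) = 0, max(-16.24, 0) = 0, max(-4.27, 0) = 0, max(3.853, 0) = 3.853
Node uu (S = 39.2): V_uu = e^(−0.08)·[0.2962·0.0000 + 0.7038·0.0000] = 0.0000
Node ud (S = 26.6): V_ud = e^(−0.08)·[0.2962·0.0000 + 0.7038·0.0000] = 0.0000
Node dd (S = 18.05): V_dd = e^(−0.08)·[0.2962·0.0000 + 0.7038·3.8525] = 2.5030
Node u (S = 28): V_u = e^(−0.08)·[0.2962·0.0000 + 0.7038·0.0000] = 0.0000
Node d (S = 19): V_d = e^(−0.08)·[0.2962·0.0000 + 0.7038·2.5030] = 1.6262
Node 0 (S = 20): V_0 = e^(−0.08)·[0.2962·0.0000 + 0.7038·1.6262] = 1.0565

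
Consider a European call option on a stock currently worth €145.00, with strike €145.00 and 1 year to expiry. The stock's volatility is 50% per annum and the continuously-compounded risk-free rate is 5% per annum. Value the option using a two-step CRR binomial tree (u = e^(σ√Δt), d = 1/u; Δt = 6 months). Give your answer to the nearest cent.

€28.41

CRR parameters: u = e^(σ√Δt) = e^(0.5·√0.5) = 1.4241, d = 1/u = 0.7022
Per-period rate: rΔt = 0.05·0.5 = 0.025, so R = e^0.025 = 1.0253
Risk-neutral probability p = (e^0.025 − 0.7022)/(1.4241 − 0.7022) = 0.3231/0.7219 = 0.4476
Terminal stock prices: S_uu = 294.1, S_ud = 145, S_dd = 71.49
Terminal payoffs (S − K): max(149.1, 0) = 149.1, max(0, 0) = 0, max(-73.51, 0) = 0
Node u (S = 206.5): V_u = e^(−0.025)·[0.4476·149.0767 + 0.5524·0.0000] = 65.0773
Node d (S = 101.8): V_d = e^(−0.025)·[0.4476·0.0000 + 0.5524·0.0000] = 0.0000
Node 0 (S = 145): V_0 = e^(−0.025)·[0.4476·65.0773 + 0.5524·0.0000] = 28.4086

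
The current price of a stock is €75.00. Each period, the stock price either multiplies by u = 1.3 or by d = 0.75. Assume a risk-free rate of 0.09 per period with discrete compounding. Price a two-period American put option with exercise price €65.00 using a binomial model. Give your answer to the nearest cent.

Risk-neutral probability p = (1 + 0.09 − 0.75)/(1.3 − 0.75) = 0.3400/0.5500 = 0.6182
Terminal stock prices: S_uu = 126.8, S_ud = 73.12, S_dd = 42.19
Terminal payoffs (K − S): max(-61.75, 0) = 0, max(-8.125, 0) = 0, max(22.81, 0) = 22.81
Node u (S = 97.5): continuation = 1/1.09·[0.6182·0.0000 + 0.3818·0.0000] = 0.0000; exercise value = 0.0000 ≤ continuation, so V_u = 0.0000
Node d (S = 56.25): continuation = 1/1.09·[0.6182·0.0000 + 0.3818·22.8125] = 7.9910; exercise value = 8.7500 > continuation, so V_d = 8.7500 (exercise)
Node 0 (S = 75): continuation = 1/1.09·[0.6182·0.0000 + 0.3818·8.7500] = 3.0651; exercise value = 0.0000 ≤ continuation, so V_0 = 3.0651

€3.07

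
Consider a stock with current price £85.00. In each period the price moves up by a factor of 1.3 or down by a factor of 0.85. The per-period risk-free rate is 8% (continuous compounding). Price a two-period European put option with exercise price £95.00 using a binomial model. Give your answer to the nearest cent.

£7.10

Risk-neutral probability p = (e^0.08 − 0.85)/(1.3 − 0.85) = 0.2333/0.4500 = 0.5184
Terminal stock prices: S_uu = 143.7, S_ud = 93.92, S_dd = 61.41
Terminal payoffs (K − S): max(-48.65, 0) = 0, max(1.075, 0) = 1.075, max(33.59, 0) = 33.59
Node u (S = 110.5): V_u = e^(−0.08)·[0.5184·0.0000 + 0.4816·1.0750] = 0.4779
Node d (S = 72.25): V_d = e^(−0.08)·[0.5184·1.0750 + 0.4816·33.5875] = 15.4461
Node 0 (S = 85): V_0 = e^(−0.08)·[0.5184·0.4779 + 0.4816·15.4461] = 7.0954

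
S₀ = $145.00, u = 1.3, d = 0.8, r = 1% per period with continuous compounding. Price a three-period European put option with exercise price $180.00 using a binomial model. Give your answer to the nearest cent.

$44.43

Risk-neutral probability p = (e^0.01 − 0.8)/(1.3 − 0.8) = 0.2101/0.5000 = 0.4201
Terminal stock prices: S_uuu = 318.6, S_uud = 196, S_udd = 120.6, S_ddd = 74.24
Terminal payoffs (K − S): max(-138.6, 0) = 0, max(-16.04, 0) = 0, max(59.36, 0) = 59.36, max(105.8, 0) = 105.8
Node uu (S = 245.1): V_uu = e^(−0.01)·[0.4201·0.0000 + 0.5799·0.0000] = 0.0000
Node ud (S = 150.8): V_ud = e^(−0.01)·[0.4201·0.0000 + 0.5799·59.3600] = 34.0803
Node dd (S = 92.8): V_dd = e^(−0.01)·[0.4201·59.3600 + 0.5799·105.7600] = 85.4090
Node u (S = 188.5): V_u = e^(−0.01)·[0.4201·0.0000 + 0.5799·34.0803] = 19.5665
Node d (S = 116): V_d = e^(−0.01)·[0.4201·34.0803 + 0.5799·85.4090] = 63.2105
Node 0 (S = 145): V_0 = e^(−0.01)·[0.4201·19.5665 + 0.5799·63.2105] = 44.4291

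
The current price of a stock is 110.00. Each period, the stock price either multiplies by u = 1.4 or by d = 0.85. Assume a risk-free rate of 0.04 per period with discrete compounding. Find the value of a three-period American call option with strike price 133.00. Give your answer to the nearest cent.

16.66

Risk-neutral probability p = (1 + 0.04 − 0.85)/(1.4 − 0.85) = 0.1900/0.5500 = 0.3455
Terminal stock prices: S_uuu = 301.8, S_uud = 183.3, S_udd = 111.3, S_ddd = 67.55
Terminal payoffs (S − K): max(168.8, 0) = 168.8, max(50.26, 0) = 50.26, max(-21.74, 0) = 0, max(-65.45, 0) = 0
Node uu (S = 215.6): continuation = 1/1.04·[0.3455·168.8400 + 0.6545·50.2600] = 87.7154; exercise value = 82.6000 ≤ continuation, so V_uu = 87.7154
Node ud (S = 130.9): continuation = 1/1.04·[0.3455·50.2600 + 0.6545·0.0000] = 16.6948; exercise value = 0.0000 ≤ continuation, so V_ud = 16.6948
Node dd (S = 79.47): continuation = 1/1.04·[0.3455·0.0000 + 0.6545·0.0000] = 0.0000; exercise value = 0.0000 ≤ continuation, so V_dd = 0.0000
Node u (S = 154): continuation = 1/1.04·[0.3455·87.7154 + 0.6545·16.6948] = 39.6434; exercise value = 21.0000 ≤ continuation, so V_u = 39.6434
Node d (S = 93.5): continuation = 1/1.04·[0.3455·16.6948 + 0.6545·0.0000] = 5.5455; exercise value = 0.0000 ≤ continuation, so V_d = 5.5455
Node 0 (S = 110): continuation = 1/1.04·[0.3455·39.6434 + 0.6545·5.5455] = 16.6584; exercise value = 0.0000 ≤ continuation, so V_0 = 16.6584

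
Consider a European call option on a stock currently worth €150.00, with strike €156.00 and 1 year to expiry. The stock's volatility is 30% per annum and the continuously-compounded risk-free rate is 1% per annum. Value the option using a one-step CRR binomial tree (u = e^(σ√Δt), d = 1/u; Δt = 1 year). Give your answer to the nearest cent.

€20.34

CRR parameters: u = e^(σ√Δt) = e^(0.3·√1) = 1.3499, d = 1/u = 0.7408
Per-period rate: rΔt = 0.01·1 = 0.01, so R = e^0.01 = 1.0101
Risk-neutral probability p = (e^0.01 − 0.7408)/(1.3499 − 0.7408) = 0.2692/0.6090 = 0.4421
Terminal stock prices: S_u = 202.5, S_d = 111.1
Terminal payoffs (S − K): max(46.48, 0) = 46.48, max(-44.88, 0) = 0
Node 0 (S = 150): V_0 = e^(−0.01)·[0.4421·46.4788 + 0.5579·0.0000] = 20.3419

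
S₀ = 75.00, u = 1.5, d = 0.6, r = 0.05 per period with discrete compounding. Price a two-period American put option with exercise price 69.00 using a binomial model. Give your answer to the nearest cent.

Risk-neutral probability p = (1 + 0.05 − 0.6)/(1.5 − 0.6) = 0.4500/0.9000 = 0.5000
Terminal stock prices: S_uu = 168.8, S_ud = 67.5, S_dd = 27
Terminal payoffs (K − S): max(-99.75, 0) = 0, max(1.5, 0) = 1.5, max(42, 0) = 42
Node u (S = 112.5): continuation = 1/1.05·[0.5000·0.0000 + 0.5000·1.5000] = 0.7143; exercise value = 0.0000 ≤ continuation, so V_u = 0.7143
Node d (S = 45): continuation = 1/1.05·[0.5000·1.5000 + 0.5000·42.0000] = 20.7143; exercise value = 24.0000 > continuation, so V_d = 24.0000 (exercise)
Node 0 (S = 75): continuation = 1/1.05·[0.5000·0.7143 + 0.5000·24.0000] = 11.7687; exercise value = 0.0000 ≤ continuation, so V_0 = 11.7687

11.77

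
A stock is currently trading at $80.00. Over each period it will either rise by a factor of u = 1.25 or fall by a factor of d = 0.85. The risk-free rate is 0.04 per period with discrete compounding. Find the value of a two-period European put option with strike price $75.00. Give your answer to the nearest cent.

$4.38

Risk-neutral probability p = (1 + 0.04 − 0.85)/(1.25 − 0.85) = 0.1900/0.4000 = 0.4750
Terminal stock prices: S_uu = 125, S_ud = 85, S_dd = 57.8
Terminal payoffs (K − S): max(-50, 0) = 0, max(-10, 0) = 0, max(17.2, 0) = 17.2
Node u (S = 100): V_u = 1/1.04·[0.4750·0.0000 + 0.5250·0.0000] = 0.0000
Node d (S = 68): V_d = 1/1.04·[0.4750·0.0000 + 0.5250·17.2000] = 8.6827
Node 0 (S = 80): V_0 = 1/1.04·[0.4750·0.0000 + 0.5250·8.6827] = 4.3831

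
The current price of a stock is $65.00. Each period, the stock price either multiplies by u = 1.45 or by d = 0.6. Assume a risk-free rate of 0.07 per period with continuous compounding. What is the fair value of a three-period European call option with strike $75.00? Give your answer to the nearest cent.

$19.48

Risk-neutral probability p = (e^0.07 − 0.6)/(1.45 − 0.6) = 0.4725/0.8500 = 0.5559
Terminal stock prices: S_uuu = 198.2, S_uud = 82, S_udd = 33.93, S_ddd = 14.04
Terminal payoffs (S − K): max(123.2, 0) = 123.2, max(6.997, 0) = 6.997, max(-41.07, 0) = 0, max(-60.96, 0) = 0
Node uu (S = 136.7): V_uu = e^(−0.07)·[0.5559·123.1606 + 0.4441·6.9975] = 66.7330
Node ud (S = 56.55): V_ud = e^(−0.07)·[0.5559·6.9975 + 0.4441·0.0000] = 3.6269
Node dd (S = 23.4): V_dd = e^(−0.07)·[0.5559·0.0000 + 0.4441·0.0000] = 0.0000
Node u (S = 94.25): V_u = e^(−0.07)·[0.5559·66.7330 + 0.4441·3.6269] = 36.0902
Node d (S = 39): V_d = e^(−0.07)·[0.5559·3.6269 + 0.4441·0.0000] = 1.8798
Node 0 (S = 65): V_0 = e^(−0.07)·[0.5559·36.0902 + 0.4441·1.8798] = 19.4843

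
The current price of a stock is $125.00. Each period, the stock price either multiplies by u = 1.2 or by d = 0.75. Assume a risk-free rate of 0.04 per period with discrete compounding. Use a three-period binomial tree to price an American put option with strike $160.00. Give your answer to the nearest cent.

Risk-neutral probability p = (1 + 0.04 − 0.75)/(1.2 − 0.75) = 0.2900/0.4500 = 0.6444
Terminal stock prices: S_uuu = 216, S_uud = 135, S_udd = 84.38, S_ddd = 52.73
Terminal payoffs (K − S): max(-56, 0) = 0, max(25, 0) = 25, max(75.62, 0) = 75.62, max(107.3, 0) = 107.3
Node uu (S = 180): continuation = 1/1.04·[0.6444·0.0000 + 0.3556·25.0000] = 8.5470; exercise value = 0.0000 ≤ continuation, so V_uu = 8.5470
Node ud (S = 112.5): continuation = 1/1.04·[0.6444·25.0000 + 0.3556·75.6250] = 41.3462; exercise value = 47.5000 > continuation, so V_ud = 47.5000 (exercise)
Node dd (S = 70.31): continuation = 1/1.04·[0.6444·75.6250 + 0.3556·107.2656] = 83.5337; exercise value = 89.6875 > continuation, so V_dd = 89.6875 (exercise)
Node u (S = 150): continuation = 1/1.04·[0.6444·8.5470 + 0.3556·47.5000] = 21.5355; exercise value = 10.0000 ≤ continuation, so V_u = 21.5355
Node d (S = 93.75): continuation = 1/1.04·[0.6444·47.5000 + 0.3556·89.6875] = 60.0962; exercise value = 66.2500 > continuation, so V_d = 66.2500 (exercise)
Node 0 (S = 125): continuation = 1/1.04·[0.6444·21.5355 + 0.3556·66.2500] = 35.9942; exercise value = 35.0000 ≤ continuation, so V_0 = 35.9942

$35.99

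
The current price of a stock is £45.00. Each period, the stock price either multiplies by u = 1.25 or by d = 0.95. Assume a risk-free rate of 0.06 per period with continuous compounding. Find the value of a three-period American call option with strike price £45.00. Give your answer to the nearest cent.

£8.74

Risk-neutral probability p = (e^0.06 − 0.95)/(1.25 − 0.95) = 0.1118/0.3000 = 0.3728
Terminal stock prices: S_uuu = 87.89, S_uud = 66.8, S_udd = 50.77, S_ddd = 38.58
Terminal payoffs (S − K): max(42.89, 0) = 42.89, max(21.8, 0) = 21.8, max(5.766, 0) = 5.766, max(-6.418, 0) = 0
Node uu (S = 70.31): continuation = e^(−0.06)·[0.3728·42.8906 + 0.6272·21.7969] = 27.9331; exercise value = 25.3125 ≤ continuation, so V_uu = 27.9331
Node ud (S = 53.44): continuation = e^(−0.06)·[0.3728·21.7969 + 0.6272·5.7656] = 11.0581; exercise value = 8.4375 ≤ continuation, so V_ud = 11.0581
Node dd (S = 40.61): continuation = e^(−0.06)·[0.3728·5.7656 + 0.6272·0.0000] = 2.0242; exercise value = 0.0000 ≤ continuation, so V_dd = 2.0242
Node u (S = 56.25): continuation = e^(−0.06)·[0.3728·27.9331 + 0.6272·11.0581] = 16.3386; exercise value = 11.2500 ≤ continuation, so V_u = 16.3386
Node d (S = 42.75): continuation = e^(−0.06)·[0.3728·11.0581 + 0.6272·2.0242] = 5.0779; exercise value = 0.0000 ≤ continuation, so V_d = 5.0779
Node 0 (S = 45): continuation = e^(−0.06)·[0.3728·16.3386 + 0.6272·5.0779] = 8.7356; exercise value = 0.0000 ≤ continuation, so V_0 = 8.7356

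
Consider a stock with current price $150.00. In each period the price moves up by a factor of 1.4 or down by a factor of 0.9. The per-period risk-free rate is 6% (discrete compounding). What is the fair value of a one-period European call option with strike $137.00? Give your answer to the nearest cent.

$22.04

Risk-neutral probability p = (1 + 0.06 − 0.9)/(1.4 − 0.9) = 0.1600/0.5000 = 0.3200
Terminal stock prices: S_u = 210, S_d = 135
Terminal payoffs (S − K): max(73, 0) = 73, max(-2, 0) = 0
Node 0 (S = 150): V_0 = 1/1.06·[0.3200·73.0000 + 0.6800·0.0000] = 22.0377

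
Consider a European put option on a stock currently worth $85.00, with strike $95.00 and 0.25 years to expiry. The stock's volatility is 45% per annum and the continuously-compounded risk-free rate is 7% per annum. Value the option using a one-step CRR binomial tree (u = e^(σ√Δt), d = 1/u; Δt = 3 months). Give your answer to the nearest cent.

$13.78

CRR parameters: u = e^(σ√Δt) = e^(0.45·√0.25) = 1.2523, d = 1/u = 0.7985
Per-period rate: rΔt = 0.07·0.25 = 0.0175, so R = e^0.0175 = 1.0177
Risk-neutral probability p = (e^0.0175 − 0.7985)/(1.2523 − 0.7985) = 0.2191/0.4538 = 0.4829
Terminal stock prices: S_u = 106.4, S_d = 67.87
Terminal payoffs (K − S): max(-11.45, 0) = 0, max(27.13, 0) = 27.13
Node 0 (S = 85): V_0 = e^(−0.0175)·[0.4829·0.0000 + 0.5171·27.1261] = 13.7839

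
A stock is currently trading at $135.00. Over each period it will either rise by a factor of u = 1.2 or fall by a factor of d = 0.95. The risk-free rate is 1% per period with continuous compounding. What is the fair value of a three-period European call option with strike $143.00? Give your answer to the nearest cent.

$7.83

Risk-neutral probability p = (e^0.01 − 0.95)/(1.2 − 0.95) = 0.0601/0.2500 = 0.2402
Terminal stock prices: S_uuu = 233.3, S_uud = 184.7, S_udd = 146.2, S_ddd = 115.7
Terminal payoffs (S − K): max(90.28, 0) = 90.28, max(41.68, 0) = 41.68, max(3.205, 0) = 3.205, max(-27.25, 0) = 0
Node uu (S = 194.4): V_uu = e^(−0.01)·[0.2402·90.2800 + 0.7598·41.6800] = 52.8229
Node ud (S = 153.9): V_ud = e^(−0.01)·[0.2402·41.6800 + 0.7598·3.2050] = 12.3229
Node dd (S = 121.8): V_dd = e^(−0.01)·[0.2402·3.2050 + 0.7598·0.0000] = 0.7622
Node u (S = 162): V_u = e^(−0.01)·[0.2402·52.8229 + 0.7598·12.3229] = 21.8316
Node d (S = 128.2): V_d = e^(−0.01)·[0.2402·12.3229 + 0.7598·0.7622] = 3.5039
Node 0 (S = 135): V_0 = e^(−0.01)·[0.2402·21.8316 + 0.7598·3.5039] = 7.8275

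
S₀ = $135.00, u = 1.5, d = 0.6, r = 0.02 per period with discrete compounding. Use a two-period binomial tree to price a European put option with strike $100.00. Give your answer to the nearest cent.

$14.05

Risk-neutral probability p = (1 + 0.02 − 0.6)/(1.5 − 0.6) = 0.4200/0.9000 = 0.4667
Terminal stock prices: S_uu = 303.8, S_ud = 121.5, S_dd = 48.6
Terminal payoffs (K − S): max(-203.8, 0) = 0, max(-21.5, 0) = 0, max(51.4, 0) = 51.4
Node u (S = 202.5): V_u = 1/1.02·[0.4667·0.0000 + 0.5333·0.0000] = 0.0000
Node d (S = 81): V_d = 1/1.02·[0.4667·0.0000 + 0.5333·51.4000] = 26.8758
Node 0 (S = 135): V_0 = 1/1.02·[0.4667·0.0000 + 0.5333·26.8758] = 14.0527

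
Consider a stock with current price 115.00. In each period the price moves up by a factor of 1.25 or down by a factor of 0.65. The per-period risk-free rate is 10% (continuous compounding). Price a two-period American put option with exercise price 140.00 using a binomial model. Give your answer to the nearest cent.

25.00

Risk-neutral probability p = (e^0.1 − 0.65)/(1.25 − 0.65) = 0.4552/0.6000 = 0.7586
Terminal stock prices: S_uu = 179.7, S_ud = 93.44, S_dd = 48.59
Terminal payoffs (K − S): max(-39.69, 0) = 0, max(46.56, 0) = 46.56, max(91.41, 0) = 91.41
Node u (S = 143.8): continuation = e^(−0.1)·[0.7586·0.0000 + 0.2414·46.5625] = 10.1698; exercise value = 0.0000 ≤ continuation, so V_u = 10.1698
Node d (S = 74.75): continuation = e^(−0.1)·[0.7586·46.5625 + 0.2414·91.4125] = 51.9272; exercise value = 65.2500 > continuation, so V_d = 65.2500 (exercise)
Node 0 (S = 115): continuation = e^(−0.1)·[0.7586·10.1698 + 0.2414·65.2500] = 21.2321; exercise value = 25.0000 > continuation, so V_0 = 25.0000 (exercise)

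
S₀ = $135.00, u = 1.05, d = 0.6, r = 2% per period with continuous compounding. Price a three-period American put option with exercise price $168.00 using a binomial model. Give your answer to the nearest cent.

$33.00

Risk-neutral probability p = (e^0.02 − 0.6)/(1.05 − 0.6) = 0.4202/0.4500 = 0.9338
Terminal stock prices: S_uuu = 156.3, S_uud = 89.3, S_udd = 51.03, S_ddd = 29.16
Terminal payoffs (K − S): max(11.72, 0) = 11.72, max(78.7, 0) = 78.7, max(117, 0) = 117, max(138.8, 0) = 138.8
Node uu (S = 148.8): continuation = e^(−0.02)·[0.9338·11.7206 + 0.0662·78.6975] = 15.8359; exercise value = 19.1625 > continuation, so V_uu = 19.1625 (exercise)
Node ud (S = 85.05): continuation = e^(−0.02)·[0.9338·78.6975 + 0.0662·116.9700] = 79.6234; exercise value = 82.9500 > continuation, so V_ud = 82.9500 (exercise)
Node dd (S = 48.6): continuation = e^(−0.02)·[0.9338·116.9700 + 0.0662·138.8400] = 116.0734; exercise value = 119.4000 > continuation, so V_dd = 119.4000 (exercise)
Node u (S = 141.8): continuation = e^(−0.02)·[0.9338·19.1625 + 0.0662·82.9500] = 22.9234; exercise value = 26.2500 > continuation, so V_u = 26.2500 (exercise)
Node d (S = 81): continuation = e^(−0.02)·[0.9338·82.9500 + 0.0662·119.4000] = 83.6734; exercise value = 87.0000 > continuation, so V_d = 87.0000 (exercise)
Node 0 (S = 135): continuation = e^(−0.02)·[0.9338·26.2500 + 0.0662·87.0000] = 29.6734; exercise value = 33.0000 > continuation, so V_0 = 33.0000 (exercise)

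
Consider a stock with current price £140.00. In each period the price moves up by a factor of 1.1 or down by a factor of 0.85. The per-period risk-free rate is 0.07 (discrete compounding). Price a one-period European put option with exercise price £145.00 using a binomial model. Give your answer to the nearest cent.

£2.92

Risk-neutral probability p = (1 + 0.07 − 0.85)/(1.1 − 0.85) = 0.2200/0.2500 = 0.8800
Terminal stock prices: S_u = 154, S_d = 119
Terminal payoffs (K − S): max(-9, 0) = 0, max(26, 0) = 26
Node 0 (S = 140): V_0 = 1/1.07·[0.8800·0.0000 + 0.1200·26.0000] = 2.9159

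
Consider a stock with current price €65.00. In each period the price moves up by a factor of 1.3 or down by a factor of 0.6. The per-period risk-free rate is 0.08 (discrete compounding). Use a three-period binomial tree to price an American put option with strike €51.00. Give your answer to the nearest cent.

€4.60

Risk-neutral probability p = (1 + 0.08 − 0.6)/(1.3 − 0.6) = 0.4800/0.7000 = 0.6857
Terminal stock prices: S_uuu = 142.8, S_uud = 65.91, S_udd = 30.42, S_ddd = 14.04
Terminal payoffs (K − S): max(-91.81, 0) = 0, max(-14.91, 0) = 0, max(20.58, 0) = 20.58, max(36.96, 0) = 36.96
Node uu (S = 109.9): continuation = 1/1.08·[0.6857·0.0000 + 0.3143·0.0000] = 0.0000; exercise value = 0.0000 ≤ continuation, so V_uu = 0.0000
Node ud (S = 50.7): continuation = 1/1.08·[0.6857·0.0000 + 0.3143·20.5800] = 5.9889; exercise value = 0.3000 ≤ continuation, so V_ud = 5.9889
Node dd (S = 23.4): continuation = 1/1.08·[0.6857·20.5800 + 0.3143·36.9600] = 23.8222; exercise value = 27.6000 > continuation, so V_dd = 27.6000 (exercise)
Node u (S = 84.5): continuation = 1/1.08·[0.6857·0.0000 + 0.3143·5.9889] = 1.7428; exercise value = 0.0000 ≤ continuation, so V_u = 1.7428
Node d (S = 39): continuation = 1/1.08·[0.6857·5.9889 + 0.3143·27.6000] = 11.8342; exercise value = 12.0000 > continuation, so V_d = 12.0000 (exercise)
Node 0 (S = 65): continuation = 1/1.08·[0.6857·1.7428 + 0.3143·12.0000] = 4.5986; exercise value = 0.0000 ≤ continuation, so V_0 = 4.5986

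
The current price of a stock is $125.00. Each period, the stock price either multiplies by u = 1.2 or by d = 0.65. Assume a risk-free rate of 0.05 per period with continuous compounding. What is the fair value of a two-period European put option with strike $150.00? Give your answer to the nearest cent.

Risk-neutral probability p = (e^0.05 − 0.65)/(1.2 − 0.65) = 0.4013/0.5500 = 0.7296
Terminal stock prices: S_uu = 180, S_ud = 97.5, S_dd = 52.81
Terminal payoffs (K − S): max(-30, 0) = 0, max(52.5, 0) = 52.5, max(97.19, 0) = 97.19
Node u (S = 150): V_u = e^(−0.05)·[0.7296·0.0000 + 0.2704·52.5000] = 13.5045
Node d (S = 81.25): V_d = e^(−0.05)·[0.7296·52.5000 + 0.2704·97.1875] = 61.4344
Node 0 (S = 125): V_0 = e^(−0.05)·[0.7296·13.5045 + 0.2704·61.4344] = 25.1748

$25.17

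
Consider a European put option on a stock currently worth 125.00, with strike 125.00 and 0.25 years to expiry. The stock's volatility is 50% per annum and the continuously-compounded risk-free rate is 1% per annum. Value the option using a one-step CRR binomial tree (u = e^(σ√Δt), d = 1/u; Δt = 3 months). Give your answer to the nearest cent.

CRR parameters: u = e^(σ√Δt) = e^(0.5·√0.25) = 1.2840, d = 1/u = 0.7788
Per-period rate: rΔt = 0.01·0.25 = 0.0025, so R = e^0.0025 = 1.0025
Risk-neutral probability p = (e^0.0025 − 0.7788)/(1.2840 − 0.7788) = 0.2237/0.5052 = 0.4428
Terminal stock prices: S_u = 160.5, S_d = 97.35
Terminal payoffs (K − S): max(-35.5, 0) = 0, max(27.65, 0) = 27.65
Node 0 (S = 125): V_0 = e^(−0.0025)·[0.4428·0.0000 + 0.5572·27.6499] = 15.3687

15.37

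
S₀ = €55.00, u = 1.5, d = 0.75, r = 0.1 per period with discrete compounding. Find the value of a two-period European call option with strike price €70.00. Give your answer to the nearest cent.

Risk-neutral probability p = (1 + 0.1 − 0.75)/(1.5 − 0.75) = 0.3500/0.7500 = 0.4667
Terminal stock prices: S_uu = 123.8, S_ud = 61.88, S_dd = 30.94
Terminal payoffs (S − K): max(53.75, 0) = 53.75, max(-8.125, 0) = 0, max(-39.06, 0) = 0
Node u (S = 82.5): V_u = 1/1.1·[0.4667·53.7500 + 0.5333·0.0000] = 22.8030
Node d (S = 41.25): V_d = 1/1.1·[0.4667·0.0000 + 0.5333·0.0000] = 0.0000
Node 0 (S = 55): V_0 = 1/1.1·[0.4667·22.8030 + 0.5333·0.0000] = 9.6740

€9.67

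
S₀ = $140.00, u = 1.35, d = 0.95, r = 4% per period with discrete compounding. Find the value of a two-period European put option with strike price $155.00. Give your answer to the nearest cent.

Risk-neutral probability p = (1 + 0.04 − 0.95)/(1.35 − 0.95) = 0.0900/0.4000 = 0.2250
Terminal stock prices: S_uu = 255.2, S_ud = 179.5, S_dd = 126.3
Terminal payoffs (K − S): max(-100.2, 0) = 0, max(-24.55, 0) = 0, max(28.65, 0) = 28.65
Node u (S = 189): V_u = 1/1.04·[0.2250·0.0000 + 0.7750·0.0000] = 0.0000
Node d (S = 133): V_d = 1/1.04·[0.2250·0.0000 + 0.7750·28.6500] = 21.3498
Node 0 (S = 140): V_0 = 1/1.04·[0.2250·0.0000 + 0.7750·21.3498] = 15.9097

$15.91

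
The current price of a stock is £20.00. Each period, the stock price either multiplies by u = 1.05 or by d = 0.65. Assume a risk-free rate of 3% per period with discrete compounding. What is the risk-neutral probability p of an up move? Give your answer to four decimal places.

p = 0.9500

Risk-neutral probability p = (1 + 0.03 − 0.65)/(1.05 − 0.65) = 0.3800/0.4000 = 0.9500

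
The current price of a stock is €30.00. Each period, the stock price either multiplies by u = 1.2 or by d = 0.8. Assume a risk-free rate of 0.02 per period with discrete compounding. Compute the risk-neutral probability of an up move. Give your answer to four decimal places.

p = 0.5500

Risk-neutral probability p = (1 + 0.02 − 0.8)/(1.2 − 0.8) = 0.2200/0.4000 = 0.5500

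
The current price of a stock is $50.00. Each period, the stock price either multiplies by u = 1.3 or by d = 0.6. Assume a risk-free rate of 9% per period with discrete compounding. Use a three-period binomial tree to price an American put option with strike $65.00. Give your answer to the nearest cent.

Risk-neutral probability p = (1 + 0.09 − 0.6)/(1.3 − 0.6) = 0.4900/0.7000 = 0.7000
Terminal stock prices: S_uuu = 109.9, S_uud = 50.7, S_udd = 23.4, S_ddd = 10.8
Terminal payoffs (K − S): max(-44.85, 0) = 0, max(14.3, 0) = 14.3, max(41.6, 0) = 41.6, max(54.2, 0) = 54.2
Node uu (S = 84.5): continuation = 1/1.09·[0.7000·0.0000 + 0.3000·14.3000] = 3.9358; exercise value = 0.0000 ≤ continuation, so V_uu = 3.9358
Node ud (S = 39): continuation = 1/1.09·[0.7000·14.3000 + 0.3000·41.6000] = 20.6330; exercise value = 26.0000 > continuation, so V_ud = 26.0000 (exercise)
Node dd (S = 18): continuation = 1/1.09·[0.7000·41.6000 + 0.3000·54.2000] = 41.6330; exercise value = 47.0000 > continuation, so V_dd = 47.0000 (exercise)
Node u (S = 65): continuation = 1/1.09·[0.7000·3.9358 + 0.3000·26.0000] = 9.6835; exercise value = 0.0000 ≤ continuation, so V_u = 9.6835
Node d (S = 30): continuation = 1/1.09·[0.7000·26.0000 + 0.3000·47.0000] = 29.6330; exercise value = 35.0000 > continuation, so V_d = 35.0000 (exercise)
Node 0 (S = 50): continuation = 1/1.09·[0.7000·9.6835 + 0.3000·35.0000] = 15.8518; exercise value = 15.0000 ≤ continuation, so V_0 = 15.8518

$15.85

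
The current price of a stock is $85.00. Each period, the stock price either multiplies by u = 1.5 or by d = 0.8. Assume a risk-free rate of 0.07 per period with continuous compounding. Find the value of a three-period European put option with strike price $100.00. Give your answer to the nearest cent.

$16.92

Risk-neutral probability p = (e^0.07 − 0.8)/(1.5 − 0.8) = 0.2725/0.7000 = 0.3893
Terminal stock prices: S_uuu = 286.9, S_uud = 153, S_udd = 81.6, S_ddd = 43.52
Terminal payoffs (K − S): max(-186.9, 0) = 0, max(-53, 0) = 0, max(18.4, 0) = 18.4, max(56.48, 0) = 56.48
Node uu (S = 191.2): V_uu = e^(−0.07)·[0.3893·0.0000 + 0.6107·0.0000] = 0.0000
Node ud (S = 102): V_ud = e^(−0.07)·[0.3893·0.0000 + 0.6107·18.4000] = 10.4772
Node dd (S = 54.4): V_dd = e^(−0.07)·[0.3893·18.4000 + 0.6107·56.4800] = 38.8394
Node u (S = 127.5): V_u = e^(−0.07)·[0.3893·0.0000 + 0.6107·10.4772] = 5.9659
Node d (S = 68): V_d = e^(−0.07)·[0.3893·10.4772 + 0.6107·38.8394] = 25.9188
Node 0 (S = 85): V_0 = e^(−0.07)·[0.3893·5.9659 + 0.6107·25.9188] = 16.9240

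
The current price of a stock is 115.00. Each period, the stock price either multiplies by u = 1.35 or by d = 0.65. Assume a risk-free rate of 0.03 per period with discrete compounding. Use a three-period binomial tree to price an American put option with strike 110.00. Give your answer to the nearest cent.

21.32

Risk-neutral probability p = (1 + 0.03 − 0.65)/(1.35 − 0.65) = 0.3800/0.7000 = 0.5429
Terminal stock prices: S_uuu = 282.9, S_uud = 136.2, S_udd = 65.59, S_ddd = 31.58
Terminal payoffs (K − S): max(-172.9, 0) = 0, max(-26.23, 0) = 0, max(44.41, 0) = 44.41, max(78.42, 0) = 78.42
Node uu (S = 209.6): continuation = 1/1.03·[0.5429·0.0000 + 0.4571·0.0000] = 0.0000; exercise value = 0.0000 ≤ continuation, so V_uu = 0.0000
Node ud (S = 100.9): continuation = 1/1.03·[0.5429·0.0000 + 0.4571·44.4069] = 19.7090; exercise value = 9.0875 ≤ continuation, so V_ud = 19.7090
Node dd (S = 48.59): continuation = 1/1.03·[0.5429·44.4069 + 0.4571·78.4181] = 58.2086; exercise value = 61.4125 > continuation, so V_dd = 61.4125 (exercise)
Node u (S = 155.2): continuation = 1/1.03·[0.5429·0.0000 + 0.4571·19.7090] = 8.7474; exercise value = 0.0000 ≤ continuation, so V_u = 8.7474
Node d (S = 74.75): continuation = 1/1.03·[0.5429·19.7090 + 0.4571·61.4125] = 37.6441; exercise value = 35.2500 ≤ continuation, so V_d = 37.6441
Node 0 (S = 115): continuation = 1/1.03·[0.5429·8.7474 + 0.4571·37.6441] = 21.3178; exercise value = 0.0000 ≤ continuation, so V_0 = 21.3178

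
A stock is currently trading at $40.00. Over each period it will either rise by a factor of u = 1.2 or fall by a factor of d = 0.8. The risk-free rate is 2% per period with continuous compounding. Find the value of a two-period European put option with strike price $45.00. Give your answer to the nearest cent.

$6.90

Risk-neutral probability p = (e^0.02 − 0.8)/(1.2 − 0.8) = 0.2202/0.4000 = 0.5505
Terminal stock prices: S_uu = 57.6, S_ud = 38.4, S_dd = 25.6
Terminal payoffs (K − S): max(-12.6, 0) = 0, max(6.6, 0) = 6.6, max(19.4, 0) = 19.4
Node u (S = 48): V_u = e^(−0.02)·[0.5505·0.0000 + 0.4495·6.6000] = 2.9079
Node d (S = 32): V_d = e^(−0.02)·[0.5505·6.6000 + 0.4495·19.4000] = 12.1089
Node 0 (S = 40): V_0 = e^(−0.02)·[0.5505·2.9079 + 0.4495·12.1089] = 6.9043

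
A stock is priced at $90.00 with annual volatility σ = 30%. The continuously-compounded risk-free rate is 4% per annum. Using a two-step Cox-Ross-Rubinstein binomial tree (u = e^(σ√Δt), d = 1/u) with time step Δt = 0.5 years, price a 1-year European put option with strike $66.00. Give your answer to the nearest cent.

CRR parameters: u = e^(σ√Δt) = e^(0.3·√0.5) = 1.2363, d = 1/u = 0.8089
Per-period rate: rΔt = 0.04·0.5 = 0.02, so R = e^0.02 = 1.0202
Risk-neutral probability p = (e^0.02 − 0.8089)/(1.2363 − 0.8089) = 0.2113/0.4275 = 0.4944
Terminal stock prices: S_uu = 137.6, S_ud = 90, S_dd = 58.88
Terminal payoffs (K − S): max(-71.56, 0) = 0, max(-24, 0) = 0, max(7.117, 0) = 7.117
Node u (S = 111.3): V_u = e^(−0.02)·[0.4944·0.0000 + 0.5056·0.0000] = 0.0000
Node d (S = 72.8): V_d = e^(−0.02)·[0.4944·0.0000 + 0.5056·7.1174] = 3.5271
Node 0 (S = 90): V_0 = e^(−0.02)·[0.4944·0.0000 + 0.5056·3.5271] = 1.7479

$1.75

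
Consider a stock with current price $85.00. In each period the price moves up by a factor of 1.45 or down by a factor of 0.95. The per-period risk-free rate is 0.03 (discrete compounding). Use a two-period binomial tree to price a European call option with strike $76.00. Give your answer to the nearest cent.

$13.36

Risk-neutral probability p = (1 + 0.03 − 0.95)/(1.45 − 0.95) = 0.0800/0.5000 = 0.1600
Terminal stock prices: S_uu = 178.7, S_ud = 117.1, S_dd = 76.71
Terminal payoffs (S − K): max(102.7, 0) = 102.7, max(41.09, 0) = 41.09, max(0.7125, 0) = 0.7125
Node u (S = 123.2): V_u = 1/1.03·[0.1600·102.7125 + 0.8400·41.0875] = 49.4636
Node d (S = 80.75): V_d = 1/1.03·[0.1600·41.0875 + 0.8400·0.7125] = 6.9636
Node 0 (S = 85): V_0 = 1/1.03·[0.1600·49.4636 + 0.8400·6.9636] = 13.3627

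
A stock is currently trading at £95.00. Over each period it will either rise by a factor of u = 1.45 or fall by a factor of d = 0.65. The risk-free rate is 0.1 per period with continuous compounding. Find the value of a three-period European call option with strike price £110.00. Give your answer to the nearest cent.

£30.66

Risk-neutral probability p = (e^0.1 − 0.65)/(1.45 − 0.65) = 0.4552/0.8000 = 0.5690
Terminal stock prices: S_uuu = 289.6, S_uud = 129.8, S_udd = 58.2, S_ddd = 26.09
Terminal payoffs (S − K): max(179.6, 0) = 179.6, max(19.83, 0) = 19.83, max(-51.8, 0) = 0, max(-83.91, 0) = 0
Node uu (S = 199.7): V_uu = e^(−0.1)·[0.5690·179.6194 + 0.4310·19.8294] = 100.2054
Node ud (S = 89.54): V_ud = e^(−0.1)·[0.5690·19.8294 + 0.4310·0.0000] = 10.2086
Node dd (S = 40.14): V_dd = e^(−0.1)·[0.5690·0.0000 + 0.4310·0.0000] = 0.0000
Node u (S = 137.8): V_u = e^(−0.1)·[0.5690·100.2054 + 0.4310·10.2086] = 55.5692
Node d (S = 61.75): V_d = e^(−0.1)·[0.5690·10.2086 + 0.4310·0.0000] = 5.2556
Node 0 (S = 95): V_0 = e^(−0.1)·[0.5690·55.5692 + 0.4310·5.2556] = 30.6579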